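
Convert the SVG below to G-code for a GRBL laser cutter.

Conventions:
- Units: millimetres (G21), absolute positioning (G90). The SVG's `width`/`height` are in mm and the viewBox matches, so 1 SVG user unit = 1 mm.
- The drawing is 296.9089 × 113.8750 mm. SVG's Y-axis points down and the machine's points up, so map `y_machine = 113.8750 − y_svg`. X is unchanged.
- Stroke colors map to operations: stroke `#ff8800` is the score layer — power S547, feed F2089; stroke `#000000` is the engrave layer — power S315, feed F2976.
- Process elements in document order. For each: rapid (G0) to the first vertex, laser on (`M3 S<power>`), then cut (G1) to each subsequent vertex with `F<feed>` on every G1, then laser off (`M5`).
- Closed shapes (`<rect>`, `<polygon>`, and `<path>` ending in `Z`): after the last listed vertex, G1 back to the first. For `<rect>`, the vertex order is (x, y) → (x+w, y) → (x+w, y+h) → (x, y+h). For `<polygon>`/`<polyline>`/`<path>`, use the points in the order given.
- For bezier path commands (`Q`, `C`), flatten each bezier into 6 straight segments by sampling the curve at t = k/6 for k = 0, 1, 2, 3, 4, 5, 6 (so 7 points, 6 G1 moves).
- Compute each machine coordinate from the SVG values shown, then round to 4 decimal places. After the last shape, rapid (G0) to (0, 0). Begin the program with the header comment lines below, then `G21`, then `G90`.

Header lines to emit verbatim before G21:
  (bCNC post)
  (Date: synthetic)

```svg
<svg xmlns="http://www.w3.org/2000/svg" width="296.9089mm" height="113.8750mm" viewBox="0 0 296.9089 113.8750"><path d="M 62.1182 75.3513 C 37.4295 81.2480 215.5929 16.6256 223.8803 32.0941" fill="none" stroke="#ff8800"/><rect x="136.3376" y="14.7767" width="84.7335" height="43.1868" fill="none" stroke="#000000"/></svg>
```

viewBox `0 0 296.9089 113.8750` with mm width/height → 1 unit = 1 mm. Flip: y_m = 113.8750 − y_svg.

**Shape 1** — `<path>` cubic bezier, stroke `#ff8800` → score (S547, F2089). Control points (SVG): P0=(62.1182,75.3513), P1=(37.4295,81.2480), P2=(215.5929,16.6256), P3=(223.8803,32.0941); sampled at t=k/6. Machine vertices: (62.1182,38.5237) → (64.9526,40.7547) → (91.2421,50.5552) → (130.6332,63.7417) → (172.7723,76.1306) → (207.3059,83.5382) → (223.8803,81.7809). Open path.

**Shape 2** — `<rect>` rectangle, stroke `#000000` → engrave (S315, F2976). Machine vertices: (136.3376,99.0983) → (221.0711,99.0983) → (221.0711,55.9115) → (136.3376,55.9115) → (136.3376,99.0983). Closed: final G1 returns to the first vertex.

(bCNC post)
(Date: synthetic)
G21
G90
G0 X62.1182 Y38.5237
M3 S547
G1 X64.9526 Y40.7547 F2089
G1 X91.2421 Y50.5552 F2089
G1 X130.6332 Y63.7417 F2089
G1 X172.7723 Y76.1306 F2089
G1 X207.3059 Y83.5382 F2089
G1 X223.8803 Y81.7809 F2089
M5
G0 X136.3376 Y99.0983
M3 S315
G1 X221.0711 Y99.0983 F2976
G1 X221.0711 Y55.9115 F2976
G1 X136.3376 Y55.9115 F2976
G1 X136.3376 Y99.0983 F2976
M5
G0 X0.0000 Y0.0000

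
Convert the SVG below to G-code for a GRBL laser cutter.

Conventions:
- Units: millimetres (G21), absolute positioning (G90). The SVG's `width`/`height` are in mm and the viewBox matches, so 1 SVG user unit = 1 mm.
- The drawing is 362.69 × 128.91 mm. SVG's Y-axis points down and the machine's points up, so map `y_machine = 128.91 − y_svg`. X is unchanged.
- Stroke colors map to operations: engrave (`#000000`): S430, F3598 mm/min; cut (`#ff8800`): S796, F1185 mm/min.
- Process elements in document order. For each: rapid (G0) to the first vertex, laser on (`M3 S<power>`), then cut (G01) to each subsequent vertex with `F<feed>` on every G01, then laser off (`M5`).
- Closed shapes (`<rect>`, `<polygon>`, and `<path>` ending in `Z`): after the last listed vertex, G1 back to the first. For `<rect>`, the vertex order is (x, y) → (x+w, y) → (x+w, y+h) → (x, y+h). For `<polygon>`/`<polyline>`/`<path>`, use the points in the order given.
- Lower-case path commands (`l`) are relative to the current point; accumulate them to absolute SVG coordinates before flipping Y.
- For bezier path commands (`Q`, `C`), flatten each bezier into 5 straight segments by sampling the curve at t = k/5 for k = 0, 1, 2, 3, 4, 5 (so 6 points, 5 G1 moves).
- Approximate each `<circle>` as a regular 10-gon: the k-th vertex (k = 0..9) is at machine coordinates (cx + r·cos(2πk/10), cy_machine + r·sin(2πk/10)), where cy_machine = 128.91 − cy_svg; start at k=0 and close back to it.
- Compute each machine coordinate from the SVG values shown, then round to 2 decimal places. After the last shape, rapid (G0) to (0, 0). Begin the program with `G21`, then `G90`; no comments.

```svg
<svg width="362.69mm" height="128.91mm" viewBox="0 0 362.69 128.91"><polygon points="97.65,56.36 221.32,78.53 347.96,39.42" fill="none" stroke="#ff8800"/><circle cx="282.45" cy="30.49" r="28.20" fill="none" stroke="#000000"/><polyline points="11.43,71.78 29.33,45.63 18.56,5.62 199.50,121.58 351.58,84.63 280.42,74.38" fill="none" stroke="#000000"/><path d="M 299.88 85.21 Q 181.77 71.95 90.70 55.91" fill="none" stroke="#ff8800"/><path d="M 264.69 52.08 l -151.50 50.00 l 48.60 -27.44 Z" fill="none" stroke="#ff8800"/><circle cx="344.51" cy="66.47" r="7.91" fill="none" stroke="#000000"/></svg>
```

G21
G90
G0 X97.65 Y72.55
M3 S796
G01 X221.32 Y50.38 F1185
G01 X347.96 Y89.49 F1185
G01 X97.65 Y72.55 F1185
M5
G0 X310.65 Y98.42
M3 S430
G01 X305.26 Y115.00 F3598
G01 X291.16 Y125.24 F3598
G01 X273.74 Y125.24 F3598
G01 X259.64 Y115.00 F3598
G01 X254.25 Y98.42 F3598
G01 X259.64 Y81.84 F3598
G01 X273.74 Y71.60 F3598
G01 X291.16 Y71.60 F3598
G01 X305.26 Y81.84 F3598
G01 X310.65 Y98.42 F3598
M5
G0 X11.43 Y57.13
M3 S430
G01 X29.33 Y83.28 F3598
G01 X18.56 Y123.29 F3598
G01 X199.50 Y7.33 F3598
G01 X351.58 Y44.28 F3598
G01 X280.42 Y54.53 F3598
M5
G0 X299.88 Y43.70
M3 S796
G01 X253.72 Y49.12 F1185
G01 X209.72 Y54.75 F1185
G01 X167.88 Y60.61 F1185
G01 X128.21 Y66.70 F1185
G01 X90.70 Y73.00 F1185
M5
G0 X264.69 Y76.83
M3 S796
G01 X113.19 Y26.83 F1185
G01 X161.79 Y54.27 F1185
G01 X264.69 Y76.83 F1185
M5
G0 X352.42 Y62.44
M3 S430
G01 X350.91 Y67.09 F3598
G01 X346.95 Y69.96 F3598
G01 X342.07 Y69.96 F3598
G01 X338.11 Y67.09 F3598
G01 X336.60 Y62.44 F3598
G01 X338.11 Y57.79 F3598
G01 X342.07 Y54.92 F3598
G01 X346.95 Y54.92 F3598
G01 X350.91 Y57.79 F3598
G01 X352.42 Y62.44 F3598
M5
G0 X0.00 Y0.00

1 u = 1 mm; y_m = 128.91 − y.

[1] `<polygon>` closed polygon, #ff8800→cut S796 F1185: (97.65,72.55) → (221.32,50.38) → (347.96,89.49) → (97.65,72.55) (closed)

[2] `<circle>` circle, #000000→engrave S430 F3598: (310.65,98.42) → (305.26,115.00) → (291.16,125.24) → (273.74,125.24) → (259.64,115.00) → (254.25,98.42) → (259.64,81.84) → (273.74,71.60) → (291.16,71.60) → (305.26,81.84) → (310.65,98.42) (closed)

[3] `<polyline>` open polyline, #000000→engrave S430 F3598: (11.43,57.13) → (29.33,83.28) → (18.56,123.29) → (199.50,7.33) → (351.58,44.28) → (280.42,54.53)

[4] `<path>` quadratic bezier, #ff8800→cut S796 F1185: (299.88,43.70) → (253.72,49.12) → (209.72,54.75) → (167.88,60.61) → (128.21,66.70) → (90.70,73.00)

[5] `<path>` closed polygon, #ff8800→cut S796 F1185: (264.69,76.83) → (113.19,26.83) → (161.79,54.27) → (264.69,76.83) (closed)

[6] `<circle>` circle, #000000→engrave S430 F3598: (352.42,62.44) → (350.91,67.09) → (346.95,69.96) → (342.07,69.96) → (338.11,67.09) → (336.60,62.44) → (338.11,57.79) → (342.07,54.92) → (346.95,54.92) → (350.91,57.79) → (352.42,62.44) (closed)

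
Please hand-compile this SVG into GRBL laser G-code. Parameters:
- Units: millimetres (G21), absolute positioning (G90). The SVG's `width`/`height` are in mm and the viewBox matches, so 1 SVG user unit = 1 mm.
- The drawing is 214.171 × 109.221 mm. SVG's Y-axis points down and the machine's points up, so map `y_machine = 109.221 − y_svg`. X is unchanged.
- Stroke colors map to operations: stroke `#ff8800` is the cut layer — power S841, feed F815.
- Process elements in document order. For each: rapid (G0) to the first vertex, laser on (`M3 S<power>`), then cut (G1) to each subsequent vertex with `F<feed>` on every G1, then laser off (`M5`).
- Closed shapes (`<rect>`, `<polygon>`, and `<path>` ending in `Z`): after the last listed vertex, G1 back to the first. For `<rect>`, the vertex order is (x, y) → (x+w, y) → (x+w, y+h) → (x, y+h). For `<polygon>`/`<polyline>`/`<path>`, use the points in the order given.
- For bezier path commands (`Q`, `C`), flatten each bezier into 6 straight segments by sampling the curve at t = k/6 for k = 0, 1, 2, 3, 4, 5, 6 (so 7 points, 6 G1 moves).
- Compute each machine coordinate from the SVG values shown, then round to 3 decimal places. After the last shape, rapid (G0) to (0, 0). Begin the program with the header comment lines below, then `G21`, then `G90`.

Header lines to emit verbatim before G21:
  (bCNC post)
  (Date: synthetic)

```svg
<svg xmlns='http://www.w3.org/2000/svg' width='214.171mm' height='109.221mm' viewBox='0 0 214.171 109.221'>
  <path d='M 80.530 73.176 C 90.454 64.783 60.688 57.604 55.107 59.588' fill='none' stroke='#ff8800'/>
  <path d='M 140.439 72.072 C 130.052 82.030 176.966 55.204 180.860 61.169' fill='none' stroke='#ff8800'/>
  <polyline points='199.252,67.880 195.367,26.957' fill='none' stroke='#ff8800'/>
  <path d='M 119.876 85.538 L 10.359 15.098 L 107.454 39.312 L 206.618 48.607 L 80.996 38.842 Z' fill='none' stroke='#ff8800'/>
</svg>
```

(bCNC post)
(Date: synthetic)
G21
G90
G0 X80.530 Y36.045
M3 S841
G1 X82.480 Y40.104 F815
G1 X79.590 Y43.739 F815
G1 X73.633 Y46.730 F815
G1 X66.384 Y48.857 F815
G1 X59.617 Y49.898 F815
G1 X55.107 Y49.633 F815
M5
G0 X140.439 Y37.149
M3 S841
G1 X139.556 Y34.913 F815
G1 X145.437 Y36.875 F815
G1 X155.294 Y41.103 F815
G1 X166.342 Y45.664 F815
G1 X175.792 Y48.624 F815
G1 X180.860 Y48.052 F815
M5
G0 X199.252 Y41.341
M3 S841
G1 X195.367 Y82.264 F815
M5
G0 X119.876 Y23.683
M3 S841
G1 X10.359 Y94.123 F815
G1 X107.454 Y69.909 F815
G1 X206.618 Y60.614 F815
G1 X80.996 Y70.379 F815
G1 X119.876 Y23.683 F815
M5
G0 X0.000 Y0.000

Since the viewBox matches the mm dimensions, user units are millimetres directly. The only transform is the Y-flip y_m = 109.221 − y_svg.

Shape 1 is a cubic bezier drawn with `<path>`. Its stroke #ff8800 means cut at S841, F815. After flipping Y the toolpath is (80.530,36.045) → (82.480,40.104) → (79.590,43.739) → (73.633,46.730) → (66.384,48.857) → (59.617,49.898) → (55.107,49.633).

Shape 2 is a cubic bezier drawn with `<path>`. Its stroke #ff8800 means cut at S841, F815. After flipping Y the toolpath is (140.439,37.149) → (139.556,34.913) → (145.437,36.875) → (155.294,41.103) → (166.342,45.664) → (175.792,48.624) → (180.860,48.052).

Shape 3 is a line segment drawn with `<polyline>`. Its stroke #ff8800 means cut at S841, F815. After flipping Y the toolpath is (199.252,41.341) → (195.367,82.264).

Shape 4 is a closed polygon drawn with `<path>`. Its stroke #ff8800 means cut at S841, F815. After flipping Y the toolpath is (119.876,23.683) → (10.359,94.123) → (107.454,69.909) → (206.618,60.614) → (80.996,70.379) → (119.876,23.683), returning to the start.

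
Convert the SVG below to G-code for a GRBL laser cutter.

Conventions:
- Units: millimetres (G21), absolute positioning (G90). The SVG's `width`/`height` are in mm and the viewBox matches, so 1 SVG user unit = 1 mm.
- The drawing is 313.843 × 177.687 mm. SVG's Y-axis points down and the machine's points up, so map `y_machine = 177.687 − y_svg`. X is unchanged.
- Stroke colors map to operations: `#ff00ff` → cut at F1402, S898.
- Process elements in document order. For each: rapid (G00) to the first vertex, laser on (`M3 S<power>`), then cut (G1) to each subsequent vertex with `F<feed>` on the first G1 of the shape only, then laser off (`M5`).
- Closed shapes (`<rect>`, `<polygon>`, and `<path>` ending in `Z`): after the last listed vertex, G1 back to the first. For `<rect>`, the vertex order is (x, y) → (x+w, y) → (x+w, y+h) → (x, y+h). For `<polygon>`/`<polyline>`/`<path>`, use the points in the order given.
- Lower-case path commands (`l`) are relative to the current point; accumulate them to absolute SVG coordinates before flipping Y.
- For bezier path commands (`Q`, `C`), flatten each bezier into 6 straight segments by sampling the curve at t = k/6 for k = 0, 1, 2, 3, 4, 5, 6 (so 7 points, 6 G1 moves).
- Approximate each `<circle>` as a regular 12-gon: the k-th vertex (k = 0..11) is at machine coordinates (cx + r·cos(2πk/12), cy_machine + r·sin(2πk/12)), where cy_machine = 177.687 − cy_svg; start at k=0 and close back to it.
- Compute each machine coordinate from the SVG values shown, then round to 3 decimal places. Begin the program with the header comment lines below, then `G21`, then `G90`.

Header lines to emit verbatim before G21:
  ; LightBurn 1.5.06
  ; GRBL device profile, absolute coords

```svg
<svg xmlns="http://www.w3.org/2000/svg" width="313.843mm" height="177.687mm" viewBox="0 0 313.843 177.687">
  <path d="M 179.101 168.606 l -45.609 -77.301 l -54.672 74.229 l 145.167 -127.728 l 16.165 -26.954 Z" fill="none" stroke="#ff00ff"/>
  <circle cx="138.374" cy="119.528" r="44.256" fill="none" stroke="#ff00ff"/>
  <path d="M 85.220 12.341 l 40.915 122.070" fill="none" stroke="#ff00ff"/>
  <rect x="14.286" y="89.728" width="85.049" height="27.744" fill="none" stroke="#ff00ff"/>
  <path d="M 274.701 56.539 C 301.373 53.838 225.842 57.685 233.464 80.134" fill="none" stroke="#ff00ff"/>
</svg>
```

1 u = 1 mm; y_m = 177.687 − y.

[1] `<path>` closed polygon, #ff00ff→cut S898 F1402: (179.101,9.081) → (133.492,86.382) → (78.820,12.153) → (223.987,139.881) → (240.152,166.835) → (179.101,9.081) (closed)

[2] `<circle>` circle, #ff00ff→cut S898 F1402: (182.630,58.159) → (176.701,80.287) → (160.502,96.486) → (138.374,102.415) → (116.246,96.486) → (100.047,80.287) → (94.118,58.159) → (100.047,36.031) → (116.246,19.832) → (138.374,13.903) → (160.502,19.832) → (176.701,36.031) → (182.630,58.159) (closed)

[3] `<path>` line segment, #ff00ff→cut S898 F1402: (85.220,165.346) → (126.135,43.276)

[4] `<rect>` rectangle, #ff00ff→cut S898 F1402: (14.286,87.959) → (99.335,87.959) → (99.335,60.215) → (14.286,60.215) → (14.286,87.959) (closed)

[5] `<path>` cubic bezier, #ff00ff→cut S898 F1402: (274.701,121.148) → (280.378,121.897) → (274.170,121.220) → (261.226,118.782) → (246.695,114.248) → (235.724,107.283) → (233.464,97.553)

; LightBurn 1.5.06
; GRBL device profile, absolute coords
G21
G90
G00 X179.101 Y9.081
M3 S898
G1 X133.492 Y86.382 F1402
G1 X78.820 Y12.153
G1 X223.987 Y139.881
G1 X240.152 Y166.835
G1 X179.101 Y9.081
M5
G00 X182.630 Y58.159
M3 S898
G1 X176.701 Y80.287 F1402
G1 X160.502 Y96.486
G1 X138.374 Y102.415
G1 X116.246 Y96.486
G1 X100.047 Y80.287
G1 X94.118 Y58.159
G1 X100.047 Y36.031
G1 X116.246 Y19.832
G1 X138.374 Y13.903
G1 X160.502 Y19.832
G1 X176.701 Y36.031
G1 X182.630 Y58.159
M5
G00 X85.220 Y165.346
M3 S898
G1 X126.135 Y43.276 F1402
M5
G00 X14.286 Y87.959
M3 S898
G1 X99.335 Y87.959 F1402
G1 X99.335 Y60.215
G1 X14.286 Y60.215
G1 X14.286 Y87.959
M5
G00 X274.701 Y121.148
M3 S898
G1 X280.378 Y121.897 F1402
G1 X274.170 Y121.220
G1 X261.226 Y118.782
G1 X246.695 Y114.248
G1 X235.724 Y107.283
G1 X233.464 Y97.553
M5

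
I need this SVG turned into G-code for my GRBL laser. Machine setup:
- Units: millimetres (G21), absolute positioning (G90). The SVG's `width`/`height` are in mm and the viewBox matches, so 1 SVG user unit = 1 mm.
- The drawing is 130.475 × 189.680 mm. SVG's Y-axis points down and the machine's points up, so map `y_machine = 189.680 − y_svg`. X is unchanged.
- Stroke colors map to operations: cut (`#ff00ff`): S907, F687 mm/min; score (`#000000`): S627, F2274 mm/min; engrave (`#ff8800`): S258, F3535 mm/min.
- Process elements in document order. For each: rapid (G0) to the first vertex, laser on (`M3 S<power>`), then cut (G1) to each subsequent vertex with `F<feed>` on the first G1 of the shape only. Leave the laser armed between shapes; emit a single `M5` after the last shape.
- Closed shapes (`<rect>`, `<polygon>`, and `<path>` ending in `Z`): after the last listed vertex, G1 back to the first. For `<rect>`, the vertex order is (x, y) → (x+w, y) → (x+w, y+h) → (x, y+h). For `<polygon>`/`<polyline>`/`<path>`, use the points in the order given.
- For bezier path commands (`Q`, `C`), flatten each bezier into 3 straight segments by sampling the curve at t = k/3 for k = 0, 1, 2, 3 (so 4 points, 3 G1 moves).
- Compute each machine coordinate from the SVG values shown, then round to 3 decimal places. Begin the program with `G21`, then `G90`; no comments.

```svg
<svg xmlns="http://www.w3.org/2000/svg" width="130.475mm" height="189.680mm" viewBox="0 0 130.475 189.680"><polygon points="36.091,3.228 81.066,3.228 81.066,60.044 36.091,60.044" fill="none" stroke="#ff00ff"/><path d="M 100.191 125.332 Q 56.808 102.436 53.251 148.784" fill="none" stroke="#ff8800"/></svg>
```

G21
G90
G0 X36.091 Y186.452
M3 S907
G1 X81.066 Y186.452 F687
G1 X81.066 Y129.636
G1 X36.091 Y129.636
G1 X36.091 Y186.452
G0 X100.191 Y64.348
M3 S258
G1 X75.694 Y71.918 F3535
G1 X60.047 Y64.101
G1 X53.251 Y40.896
M5

1 u = 1 mm; y_m = 189.680 − y.

[1] `<polygon>` rectangle, #ff00ff→cut S907 F687: (36.091,186.452) → (81.066,186.452) → (81.066,129.636) → (36.091,129.636) → (36.091,186.452) (closed)

[2] `<path>` quadratic bezier, #ff8800→engrave S258 F3535: (100.191,64.348) → (75.694,71.918) → (60.047,64.101) → (53.251,40.896)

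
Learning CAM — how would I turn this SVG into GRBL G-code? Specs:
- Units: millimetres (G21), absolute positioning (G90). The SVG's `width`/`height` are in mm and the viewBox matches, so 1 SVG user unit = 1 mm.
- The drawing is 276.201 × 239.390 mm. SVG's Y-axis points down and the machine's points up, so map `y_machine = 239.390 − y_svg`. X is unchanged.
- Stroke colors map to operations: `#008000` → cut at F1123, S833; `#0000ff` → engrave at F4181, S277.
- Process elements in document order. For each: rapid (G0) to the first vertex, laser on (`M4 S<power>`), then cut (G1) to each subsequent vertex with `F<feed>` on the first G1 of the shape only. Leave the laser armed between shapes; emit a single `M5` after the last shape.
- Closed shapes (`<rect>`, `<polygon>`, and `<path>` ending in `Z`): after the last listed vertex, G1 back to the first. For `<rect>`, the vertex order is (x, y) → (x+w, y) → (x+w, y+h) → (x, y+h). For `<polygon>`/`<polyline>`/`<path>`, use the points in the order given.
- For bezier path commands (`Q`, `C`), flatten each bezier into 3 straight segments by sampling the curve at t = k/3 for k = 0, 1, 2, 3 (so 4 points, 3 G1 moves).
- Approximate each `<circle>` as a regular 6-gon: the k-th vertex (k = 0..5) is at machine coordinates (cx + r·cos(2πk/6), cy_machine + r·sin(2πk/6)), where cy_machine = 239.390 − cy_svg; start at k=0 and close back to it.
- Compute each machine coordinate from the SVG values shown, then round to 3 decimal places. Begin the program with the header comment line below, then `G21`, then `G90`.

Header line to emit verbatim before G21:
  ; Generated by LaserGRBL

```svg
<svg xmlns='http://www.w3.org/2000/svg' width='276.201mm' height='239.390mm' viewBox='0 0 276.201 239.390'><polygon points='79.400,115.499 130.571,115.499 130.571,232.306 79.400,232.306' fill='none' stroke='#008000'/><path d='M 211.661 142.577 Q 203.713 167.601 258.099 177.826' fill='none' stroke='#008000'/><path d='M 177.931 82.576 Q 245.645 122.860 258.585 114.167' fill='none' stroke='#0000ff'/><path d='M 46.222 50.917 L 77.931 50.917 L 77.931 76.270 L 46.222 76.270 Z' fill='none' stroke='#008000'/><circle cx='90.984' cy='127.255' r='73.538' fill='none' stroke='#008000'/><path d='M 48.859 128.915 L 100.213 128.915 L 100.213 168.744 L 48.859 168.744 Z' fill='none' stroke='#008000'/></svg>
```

; Generated by LaserGRBL
G21
G90
G0 X79.400 Y123.891
M4 S833
G1 X130.571 Y123.891 F1123
G1 X130.571 Y7.084
G1 X79.400 Y7.084
G1 X79.400 Y123.891
G0 X211.661 Y96.813
M4 S833
G1 X213.288 Y81.775 F1123
G1 X228.768 Y70.025
G1 X258.099 Y61.564
G0 X177.931 Y156.814
M4 S277
G1 X216.988 Y135.400 F4181
G1 X243.872 Y124.870
G1 X258.585 Y125.223
G0 X46.222 Y188.473
M4 S833
G1 X77.931 Y188.473 F1123
G1 X77.931 Y163.120
G1 X46.222 Y163.120
G1 X46.222 Y188.473
G0 X164.522 Y112.135
M4 S833
G1 X127.753 Y175.821 F1123
G1 X54.215 Y175.821
G1 X17.446 Y112.135
G1 X54.215 Y48.449
G1 X127.753 Y48.449
G1 X164.522 Y112.135
G0 X48.859 Y110.475
M4 S833
G1 X100.213 Y110.475 F1123
G1 X100.213 Y70.646
G1 X48.859 Y70.646
G1 X48.859 Y110.475
M5

viewBox `0 0 276.201 239.390` with mm width/height → 1 unit = 1 mm. Flip: y_m = 239.390 − y_svg.

**Shape 1** — `<polygon>` rectangle, stroke `#008000` → cut (S833, F1123). Machine vertices: (79.400,123.891) → (130.571,123.891) → (130.571,7.084) → (79.400,7.084) → (79.400,123.891). Closed: final G1 returns to the first vertex.

**Shape 2** — `<path>` quadratic bezier, stroke `#008000` → cut (S833, F1123). Control points (SVG): P0=(211.661,142.577), P1=(203.713,167.601), P2=(258.099,177.826); sampled at t=k/3. Machine vertices: (211.661,96.813) → (213.288,81.775) → (228.768,70.025) → (258.099,61.564). Open path.

**Shape 3** — `<path>` quadratic bezier, stroke `#0000ff` → engrave (S277, F4181). Control points (SVG): P0=(177.931,82.576), P1=(245.645,122.860), P2=(258.585,114.167); sampled at t=k/3. Machine vertices: (177.931,156.814) → (216.988,135.400) → (243.872,124.870) → (258.585,125.223). Open path.

**Shape 4** — `<path>` rectangle, stroke `#008000` → cut (S833, F1123). Machine vertices: (46.222,188.473) → (77.931,188.473) → (77.931,163.120) → (46.222,163.120) → (46.222,188.473). Closed: final G1 returns to the first vertex.

**Shape 5** — `<circle>` circle, stroke `#008000` → cut (S833, F1123). Machine vertices: (164.522,112.135) → (127.753,175.821) → (54.215,175.821) → (17.446,112.135) → (54.215,48.449) → (127.753,48.449) → (164.522,112.135). Closed: final G1 returns to the first vertex.

**Shape 6** — `<path>` rectangle, stroke `#008000` → cut (S833, F1123). Machine vertices: (48.859,110.475) → (100.213,110.475) → (100.213,70.646) → (48.859,70.646) → (48.859,110.475). Closed: final G1 returns to the first vertex.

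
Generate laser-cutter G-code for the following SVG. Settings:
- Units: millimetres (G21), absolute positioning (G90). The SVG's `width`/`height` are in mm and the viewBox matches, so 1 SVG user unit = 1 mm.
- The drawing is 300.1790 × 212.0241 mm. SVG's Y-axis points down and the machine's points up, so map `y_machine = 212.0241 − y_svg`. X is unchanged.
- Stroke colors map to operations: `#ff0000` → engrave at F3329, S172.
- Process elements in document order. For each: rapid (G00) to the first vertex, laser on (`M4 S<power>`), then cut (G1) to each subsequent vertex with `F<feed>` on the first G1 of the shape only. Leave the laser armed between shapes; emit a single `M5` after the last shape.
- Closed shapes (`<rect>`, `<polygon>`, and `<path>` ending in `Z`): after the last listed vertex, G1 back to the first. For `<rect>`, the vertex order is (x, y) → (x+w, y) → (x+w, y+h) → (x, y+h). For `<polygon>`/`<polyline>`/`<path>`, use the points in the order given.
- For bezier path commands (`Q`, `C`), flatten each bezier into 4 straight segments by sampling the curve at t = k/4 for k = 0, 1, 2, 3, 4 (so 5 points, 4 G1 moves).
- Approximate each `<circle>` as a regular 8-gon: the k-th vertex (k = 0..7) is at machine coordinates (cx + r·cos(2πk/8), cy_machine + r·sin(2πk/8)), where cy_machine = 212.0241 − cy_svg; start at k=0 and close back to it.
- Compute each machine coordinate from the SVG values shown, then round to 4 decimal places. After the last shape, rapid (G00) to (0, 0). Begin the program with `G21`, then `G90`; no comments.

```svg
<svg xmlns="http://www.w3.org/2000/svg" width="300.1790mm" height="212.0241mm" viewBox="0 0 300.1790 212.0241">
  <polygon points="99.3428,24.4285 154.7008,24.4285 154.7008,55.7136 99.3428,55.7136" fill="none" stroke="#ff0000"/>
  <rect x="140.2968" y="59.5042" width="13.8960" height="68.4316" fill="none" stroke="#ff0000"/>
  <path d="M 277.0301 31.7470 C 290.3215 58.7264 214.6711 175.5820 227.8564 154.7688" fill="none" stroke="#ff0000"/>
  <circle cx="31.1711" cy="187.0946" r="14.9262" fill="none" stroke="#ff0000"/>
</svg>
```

G21
G90
G00 X99.3428 Y187.5956
M4 S172
G1 X154.7008 Y187.5956 F3329
G1 X154.7008 Y156.3105
G1 X99.3428 Y156.3105
G1 X99.3428 Y187.5956
G00 X140.2968 Y152.5199
M4 S172
G1 X154.1928 Y152.5199 F3329
G1 X154.1928 Y84.0883
G1 X140.2968 Y84.0883
G1 X140.2968 Y152.5199
G00 X277.0301 Y180.2771
M4 S172
G1 X273.0998 Y146.7462 F3329
G1 X252.4830 Y100.8440
G1 X231.8463 Y63.9029
G1 X227.8564 Y57.2553
G00 X46.0973 Y24.9295
M4 S172
G1 X41.7255 Y35.4839 F3329
G1 X31.1711 Y39.8557
G1 X20.6167 Y35.4839
G1 X16.2449 Y24.9295
G1 X20.6167 Y14.3751
G1 X31.1711 Y10.0033
G1 X41.7255 Y14.3751
G1 X46.0973 Y24.9295
M5
G00 X0.0000 Y0.0000

Since the viewBox matches the mm dimensions, user units are millimetres directly. The only transform is the Y-flip y_m = 212.0241 − y_svg.

Shape 1 is a rectangle drawn with `<polygon>`. Its stroke #ff0000 means engrave at S172, F3329. After flipping Y the toolpath is (99.3428,187.5956) → (154.7008,187.5956) → (154.7008,156.3105) → (99.3428,156.3105) → (99.3428,187.5956), returning to the start.

Shape 2 is a rectangle drawn with `<rect>`. Its stroke #ff0000 means engrave at S172, F3329. After flipping Y the toolpath is (140.2968,152.5199) → (154.1928,152.5199) → (154.1928,84.0883) → (140.2968,84.0883) → (140.2968,152.5199), returning to the start.

Shape 3 is a cubic bezier drawn with `<path>`. Its stroke #ff0000 means engrave at S172, F3329. After flipping Y the toolpath is (277.0301,180.2771) → (273.0998,146.7462) → (252.4830,100.8440) → (231.8463,63.9029) → (227.8564,57.2553).

Shape 4 is a circle drawn with `<circle>`. Its stroke #ff0000 means engrave at S172, F3329. After flipping Y the toolpath is (46.0973,24.9295) → (41.7255,35.4839) → (31.1711,39.8557) → (20.6167,35.4839) → (16.2449,24.9295) → (20.6167,14.3751) → (31.1711,10.0033) → (41.7255,14.3751) → (46.0973,24.9295), returning to the start.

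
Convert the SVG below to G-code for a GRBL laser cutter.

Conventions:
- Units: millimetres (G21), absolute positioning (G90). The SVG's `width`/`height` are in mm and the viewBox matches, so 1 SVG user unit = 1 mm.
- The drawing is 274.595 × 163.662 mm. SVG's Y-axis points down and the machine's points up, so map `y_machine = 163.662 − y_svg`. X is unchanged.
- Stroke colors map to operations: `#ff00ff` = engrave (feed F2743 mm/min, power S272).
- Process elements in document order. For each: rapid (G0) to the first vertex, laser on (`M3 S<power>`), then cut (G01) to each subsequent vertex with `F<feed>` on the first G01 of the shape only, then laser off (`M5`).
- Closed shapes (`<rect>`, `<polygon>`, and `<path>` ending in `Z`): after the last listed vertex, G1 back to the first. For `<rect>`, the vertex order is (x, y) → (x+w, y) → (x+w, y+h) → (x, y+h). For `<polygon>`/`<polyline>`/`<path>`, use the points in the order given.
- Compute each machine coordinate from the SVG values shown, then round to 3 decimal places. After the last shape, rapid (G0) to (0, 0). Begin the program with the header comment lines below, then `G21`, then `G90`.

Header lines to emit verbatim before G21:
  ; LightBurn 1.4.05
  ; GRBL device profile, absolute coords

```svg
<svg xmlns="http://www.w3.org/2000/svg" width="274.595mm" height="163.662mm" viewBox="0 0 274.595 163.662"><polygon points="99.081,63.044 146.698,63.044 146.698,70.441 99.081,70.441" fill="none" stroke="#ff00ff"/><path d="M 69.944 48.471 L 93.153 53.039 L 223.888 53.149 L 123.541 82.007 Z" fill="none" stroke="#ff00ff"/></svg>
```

; LightBurn 1.4.05
; GRBL device profile, absolute coords
G21
G90
G0 X99.081 Y100.618
M3 S272
G01 X146.698 Y100.618 F2743
G01 X146.698 Y93.221
G01 X99.081 Y93.221
G01 X99.081 Y100.618
M5
G0 X69.944 Y115.191
M3 S272
G01 X93.153 Y110.623 F2743
G01 X223.888 Y110.513
G01 X123.541 Y81.655
G01 X69.944 Y115.191
M5
G0 X0.000 Y0.000

1 u = 1 mm; y_m = 163.662 − y.

[1] `<polygon>` rectangle, #ff00ff→engrave S272 F2743: (99.081,100.618) → (146.698,100.618) → (146.698,93.221) → (99.081,93.221) → (99.081,100.618) (closed)

[2] `<path>` closed polygon, #ff00ff→engrave S272 F2743: (69.944,115.191) → (93.153,110.623) → (223.888,110.513) → (123.541,81.655) → (69.944,115.191) (closed)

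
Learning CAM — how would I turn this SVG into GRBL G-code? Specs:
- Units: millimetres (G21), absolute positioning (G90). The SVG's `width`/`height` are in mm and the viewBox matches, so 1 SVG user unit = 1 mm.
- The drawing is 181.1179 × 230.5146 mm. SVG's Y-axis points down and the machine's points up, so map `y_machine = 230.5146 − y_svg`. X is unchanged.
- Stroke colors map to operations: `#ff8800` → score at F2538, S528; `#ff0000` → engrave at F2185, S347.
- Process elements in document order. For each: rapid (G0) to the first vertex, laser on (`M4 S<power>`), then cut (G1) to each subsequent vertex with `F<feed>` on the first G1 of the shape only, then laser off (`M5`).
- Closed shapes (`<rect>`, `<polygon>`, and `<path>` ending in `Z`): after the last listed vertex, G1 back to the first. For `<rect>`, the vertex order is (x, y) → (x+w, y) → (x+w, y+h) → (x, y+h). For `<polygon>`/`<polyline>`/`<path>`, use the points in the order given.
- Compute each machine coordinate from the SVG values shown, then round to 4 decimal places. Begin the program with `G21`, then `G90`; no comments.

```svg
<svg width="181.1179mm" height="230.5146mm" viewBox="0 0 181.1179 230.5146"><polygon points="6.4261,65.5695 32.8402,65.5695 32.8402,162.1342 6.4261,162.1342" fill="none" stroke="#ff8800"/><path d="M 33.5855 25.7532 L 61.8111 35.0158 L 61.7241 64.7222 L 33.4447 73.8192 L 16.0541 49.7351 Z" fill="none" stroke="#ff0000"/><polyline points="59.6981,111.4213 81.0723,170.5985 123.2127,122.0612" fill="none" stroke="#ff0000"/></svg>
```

1 u = 1 mm; y_m = 230.5146 − y.

[1] `<polygon>` rectangle, #ff8800→score S528 F2538: (6.4261,164.9451) → (32.8402,164.9451) → (32.8402,68.3804) → (6.4261,68.3804) → (6.4261,164.9451) (closed)

[2] `<path>` regular polygon, #ff0000→engrave S347 F2185: (33.5855,204.7614) → (61.8111,195.4988) → (61.7241,165.7924) → (33.4447,156.6954) → (16.0541,180.7795) → (33.5855,204.7614) (closed)

[3] `<polyline>` open polyline, #ff0000→engrave S347 F2185: (59.6981,119.0933) → (81.0723,59.9161) → (123.2127,108.4534)

G21
G90
G0 X6.4261 Y164.9451
M4 S528
G1 X32.8402 Y164.9451 F2538
G1 X32.8402 Y68.3804
G1 X6.4261 Y68.3804
G1 X6.4261 Y164.9451
M5
G0 X33.5855 Y204.7614
M4 S347
G1 X61.8111 Y195.4988 F2185
G1 X61.7241 Y165.7924
G1 X33.4447 Y156.6954
G1 X16.0541 Y180.7795
G1 X33.5855 Y204.7614
M5
G0 X59.6981 Y119.0933
M4 S347
G1 X81.0723 Y59.9161 F2185
G1 X123.2127 Y108.4534
M5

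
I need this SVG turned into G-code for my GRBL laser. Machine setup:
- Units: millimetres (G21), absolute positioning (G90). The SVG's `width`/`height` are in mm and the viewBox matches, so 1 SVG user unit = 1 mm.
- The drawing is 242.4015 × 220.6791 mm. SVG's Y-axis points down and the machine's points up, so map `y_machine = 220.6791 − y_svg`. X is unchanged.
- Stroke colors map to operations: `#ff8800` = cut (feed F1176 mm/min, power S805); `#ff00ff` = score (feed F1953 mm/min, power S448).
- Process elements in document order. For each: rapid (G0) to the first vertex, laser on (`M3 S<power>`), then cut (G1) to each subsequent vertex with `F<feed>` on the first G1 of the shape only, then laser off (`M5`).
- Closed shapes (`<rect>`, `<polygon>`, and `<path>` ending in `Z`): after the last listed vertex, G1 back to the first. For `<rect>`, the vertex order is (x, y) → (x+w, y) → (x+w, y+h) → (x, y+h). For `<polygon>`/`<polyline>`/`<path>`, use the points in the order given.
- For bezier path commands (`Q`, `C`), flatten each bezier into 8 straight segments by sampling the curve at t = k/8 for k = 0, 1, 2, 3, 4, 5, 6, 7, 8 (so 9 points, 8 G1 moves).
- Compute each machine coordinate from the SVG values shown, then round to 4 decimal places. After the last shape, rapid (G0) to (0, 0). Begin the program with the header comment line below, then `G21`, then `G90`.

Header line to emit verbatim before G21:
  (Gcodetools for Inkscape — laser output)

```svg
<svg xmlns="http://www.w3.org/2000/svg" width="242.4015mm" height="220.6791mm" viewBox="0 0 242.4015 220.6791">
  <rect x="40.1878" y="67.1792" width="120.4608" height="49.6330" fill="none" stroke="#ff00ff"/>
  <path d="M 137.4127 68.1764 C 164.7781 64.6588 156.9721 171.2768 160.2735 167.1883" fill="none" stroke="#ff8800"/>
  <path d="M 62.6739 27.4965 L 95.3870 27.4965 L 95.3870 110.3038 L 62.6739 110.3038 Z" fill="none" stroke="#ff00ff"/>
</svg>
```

(Gcodetools for Inkscape — laser output)
G21
G90
G0 X40.1878 Y153.4999
M3 S448
G1 X160.6486 Y153.4999 F1953
G1 X160.6486 Y103.8669
G1 X40.1878 Y103.8669
G1 X40.1878 Y153.4999
M5
G0 X137.4127 Y152.5027
M3 S805
G1 X146.1165 Y149.0905 F1176
G1 X152.0652 Y137.9411
G1 X155.8013 Y121.6425
G1 X157.8671 Y102.7827
G1 X158.8049 Y83.9496
G1 X159.1570 Y67.7312
G1 X159.4657 Y56.7156
G1 X160.2735 Y53.4908
M5
G0 X62.6739 Y193.1826
M3 S448
G1 X95.3870 Y193.1826 F1953
G1 X95.3870 Y110.3753
G1 X62.6739 Y110.3753
G1 X62.6739 Y193.1826
M5
G0 X0.0000 Y0.0000

Since the viewBox matches the mm dimensions, user units are millimetres directly. The only transform is the Y-flip y_m = 220.6791 − y_svg.

Shape 1 is a rectangle drawn with `<rect>`. Its stroke #ff00ff means score at S448, F1953. After flipping Y the toolpath is (40.1878,153.4999) → (160.6486,153.4999) → (160.6486,103.8669) → (40.1878,103.8669) → (40.1878,153.4999), returning to the start.

Shape 2 is a cubic bezier drawn with `<path>`. Its stroke #ff8800 means cut at S805, F1176. After flipping Y the toolpath is (137.4127,152.5027) → (146.1165,149.0905) → (152.0652,137.9411) → (155.8013,121.6425) → (157.8671,102.7827) → (158.8049,83.9496) → (159.1570,67.7312) → (159.4657,56.7156) → (160.2735,53.4908).

Shape 3 is a rectangle drawn with `<path>`. Its stroke #ff00ff means score at S448, F1953. After flipping Y the toolpath is (62.6739,193.1826) → (95.3870,193.1826) → (95.3870,110.3753) → (62.6739,110.3753) → (62.6739,193.1826), returning to the start.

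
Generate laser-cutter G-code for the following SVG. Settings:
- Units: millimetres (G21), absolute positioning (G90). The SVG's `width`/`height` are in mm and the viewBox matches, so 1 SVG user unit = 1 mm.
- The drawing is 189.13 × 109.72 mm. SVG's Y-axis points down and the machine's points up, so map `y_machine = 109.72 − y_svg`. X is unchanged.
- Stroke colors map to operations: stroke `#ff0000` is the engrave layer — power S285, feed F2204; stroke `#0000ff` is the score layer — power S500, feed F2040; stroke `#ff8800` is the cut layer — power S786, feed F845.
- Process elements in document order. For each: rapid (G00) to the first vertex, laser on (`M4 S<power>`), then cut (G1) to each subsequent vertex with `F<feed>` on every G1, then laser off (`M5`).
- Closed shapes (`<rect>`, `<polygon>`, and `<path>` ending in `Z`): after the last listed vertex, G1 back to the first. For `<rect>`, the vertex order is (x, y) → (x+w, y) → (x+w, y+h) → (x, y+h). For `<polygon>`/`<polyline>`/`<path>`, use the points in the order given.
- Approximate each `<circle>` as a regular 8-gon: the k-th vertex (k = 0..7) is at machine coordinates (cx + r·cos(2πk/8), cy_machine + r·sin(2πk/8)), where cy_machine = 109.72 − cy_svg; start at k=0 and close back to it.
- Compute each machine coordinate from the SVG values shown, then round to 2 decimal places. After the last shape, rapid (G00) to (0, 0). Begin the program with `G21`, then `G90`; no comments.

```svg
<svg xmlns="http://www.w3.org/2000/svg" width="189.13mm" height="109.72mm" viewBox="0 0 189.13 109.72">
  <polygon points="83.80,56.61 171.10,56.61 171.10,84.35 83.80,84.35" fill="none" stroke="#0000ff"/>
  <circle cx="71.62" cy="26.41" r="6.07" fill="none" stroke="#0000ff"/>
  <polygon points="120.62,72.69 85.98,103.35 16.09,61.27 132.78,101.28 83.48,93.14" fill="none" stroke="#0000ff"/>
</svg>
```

G21
G90
G00 X83.80 Y53.11
M4 S500
G1 X171.10 Y53.11 F2040
G1 X171.10 Y25.37 F2040
G1 X83.80 Y25.37 F2040
G1 X83.80 Y53.11 F2040
M5
G00 X77.69 Y83.31
M4 S500
G1 X75.91 Y87.60 F2040
G1 X71.62 Y89.38 F2040
G1 X67.33 Y87.60 F2040
G1 X65.55 Y83.31 F2040
G1 X67.33 Y79.02 F2040
G1 X71.62 Y77.24 F2040
G1 X75.91 Y79.02 F2040
G1 X77.69 Y83.31 F2040
M5
G00 X120.62 Y37.03
M4 S500
G1 X85.98 Y6.37 F2040
G1 X16.09 Y48.45 F2040
G1 X132.78 Y8.44 F2040
G1 X83.48 Y16.58 F2040
G1 X120.62 Y37.03 F2040
M5
G00 X0.00 Y0.00

Since the viewBox matches the mm dimensions, user units are millimetres directly. The only transform is the Y-flip y_m = 109.72 − y_svg.

Shape 1 is a rectangle drawn with `<polygon>`. Its stroke #0000ff means score at S500, F2040. After flipping Y the toolpath is (83.80,53.11) → (171.10,53.11) → (171.10,25.37) → (83.80,25.37) → (83.80,53.11), returning to the start.

Shape 2 is a circle drawn with `<circle>`. Its stroke #0000ff means score at S500, F2040. After flipping Y the toolpath is (77.69,83.31) → (75.91,87.60) → (71.62,89.38) → (67.33,87.60) → (65.55,83.31) → (67.33,79.02) → (71.62,77.24) → (75.91,79.02) → (77.69,83.31), returning to the start.

Shape 3 is a closed polygon drawn with `<polygon>`. Its stroke #0000ff means score at S500, F2040. After flipping Y the toolpath is (120.62,37.03) → (85.98,6.37) → (16.09,48.45) → (132.78,8.44) → (83.48,16.58) → (120.62,37.03), returning to the start.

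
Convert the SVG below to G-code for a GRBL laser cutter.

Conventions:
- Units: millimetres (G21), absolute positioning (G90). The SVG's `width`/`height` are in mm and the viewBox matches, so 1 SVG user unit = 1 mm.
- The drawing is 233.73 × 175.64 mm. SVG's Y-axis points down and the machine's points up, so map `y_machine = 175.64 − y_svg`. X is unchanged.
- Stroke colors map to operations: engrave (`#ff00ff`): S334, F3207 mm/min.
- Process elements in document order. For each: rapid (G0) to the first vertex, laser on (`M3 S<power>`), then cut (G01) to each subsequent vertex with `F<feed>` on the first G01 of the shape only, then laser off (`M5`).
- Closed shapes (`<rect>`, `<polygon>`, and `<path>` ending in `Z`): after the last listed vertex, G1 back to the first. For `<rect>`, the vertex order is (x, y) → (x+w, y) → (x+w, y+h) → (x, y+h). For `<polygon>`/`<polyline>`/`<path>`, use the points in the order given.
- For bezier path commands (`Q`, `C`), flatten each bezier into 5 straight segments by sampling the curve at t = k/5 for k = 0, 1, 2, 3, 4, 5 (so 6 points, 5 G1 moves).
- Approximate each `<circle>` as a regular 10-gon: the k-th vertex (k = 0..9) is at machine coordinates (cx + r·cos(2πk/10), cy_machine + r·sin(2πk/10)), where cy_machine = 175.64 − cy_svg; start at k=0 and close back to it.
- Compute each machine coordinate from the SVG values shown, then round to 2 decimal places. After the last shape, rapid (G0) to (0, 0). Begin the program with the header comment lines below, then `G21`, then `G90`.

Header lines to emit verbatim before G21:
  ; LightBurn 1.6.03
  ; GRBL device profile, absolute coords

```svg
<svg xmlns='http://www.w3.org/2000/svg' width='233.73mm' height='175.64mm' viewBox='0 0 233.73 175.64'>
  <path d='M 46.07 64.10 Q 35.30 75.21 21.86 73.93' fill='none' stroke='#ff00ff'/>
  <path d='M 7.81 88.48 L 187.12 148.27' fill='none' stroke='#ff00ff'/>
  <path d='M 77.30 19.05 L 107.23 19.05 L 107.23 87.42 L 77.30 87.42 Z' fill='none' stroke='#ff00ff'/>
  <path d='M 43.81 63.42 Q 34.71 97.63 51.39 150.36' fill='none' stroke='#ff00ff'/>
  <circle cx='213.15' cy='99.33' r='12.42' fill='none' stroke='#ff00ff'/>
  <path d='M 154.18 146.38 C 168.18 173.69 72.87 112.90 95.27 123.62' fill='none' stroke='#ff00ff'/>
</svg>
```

Since the viewBox matches the mm dimensions, user units are millimetres directly. The only transform is the Y-flip y_m = 175.64 − y_svg.

Shape 1 is a quadratic bezier drawn with `<path>`. Its stroke #ff00ff means engrave at S334, F3207. After flipping Y the toolpath is (46.07,111.54) → (41.66,107.59) → (37.03,104.63) → (32.18,102.67) → (27.13,101.69) → (21.86,101.71).

Shape 2 is a line segment drawn with `<path>`. Its stroke #ff00ff means engrave at S334, F3207. After flipping Y the toolpath is (7.81,87.16) → (187.12,27.37).

Shape 3 is a rectangle drawn with `<path>`. Its stroke #ff00ff means engrave at S334, F3207. After flipping Y the toolpath is (77.30,156.59) → (107.23,156.59) → (107.23,88.22) → (77.30,88.22) → (77.30,156.59), returning to the start.

Shape 4 is a quadratic bezier drawn with `<path>`. Its stroke #ff00ff means engrave at S334, F3207. After flipping Y the toolpath is (43.81,112.22) → (41.20,97.80) → (40.65,81.89) → (42.17,64.50) → (45.75,45.63) → (51.39,25.28).

Shape 5 is a circle drawn with `<circle>`. Its stroke #ff00ff means engrave at S334, F3207. After flipping Y the toolpath is (225.57,76.31) → (223.20,83.61) → (216.99,88.12) → (209.31,88.12) → (203.10,83.61) → (200.73,76.31) → (203.10,69.01) → (209.31,64.50) → (216.99,64.50) → (223.20,69.01) → (225.57,76.31), returning to the start.

Shape 6 is a cubic bezier drawn with `<path>`. Its stroke #ff00ff means engrave at S334, F3207. After flipping Y the toolpath is (154.18,29.26) → (151.28,22.17) → (133.04,28.56) → (110.36,40.77) → (94.14,51.15) → (95.27,52.02).

; LightBurn 1.6.03
; GRBL device profile, absolute coords
G21
G90
G0 X46.07 Y111.54
M3 S334
G01 X41.66 Y107.59 F3207
G01 X37.03 Y104.63
G01 X32.18 Y102.67
G01 X27.13 Y101.69
G01 X21.86 Y101.71
M5
G0 X7.81 Y87.16
M3 S334
G01 X187.12 Y27.37 F3207
M5
G0 X77.30 Y156.59
M3 S334
G01 X107.23 Y156.59 F3207
G01 X107.23 Y88.22
G01 X77.30 Y88.22
G01 X77.30 Y156.59
M5
G0 X43.81 Y112.22
M3 S334
G01 X41.20 Y97.80 F3207
G01 X40.65 Y81.89
G01 X42.17 Y64.50
G01 X45.75 Y45.63
G01 X51.39 Y25.28
M5
G0 X225.57 Y76.31
M3 S334
G01 X223.20 Y83.61 F3207
G01 X216.99 Y88.12
G01 X209.31 Y88.12
G01 X203.10 Y83.61
G01 X200.73 Y76.31
G01 X203.10 Y69.01
G01 X209.31 Y64.50
G01 X216.99 Y64.50
G01 X223.20 Y69.01
G01 X225.57 Y76.31
M5
G0 X154.18 Y29.26
M3 S334
G01 X151.28 Y22.17 F3207
G01 X133.04 Y28.56
G01 X110.36 Y40.77
G01 X94.14 Y51.15
G01 X95.27 Y52.02
M5
G0 X0.00 Y0.00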